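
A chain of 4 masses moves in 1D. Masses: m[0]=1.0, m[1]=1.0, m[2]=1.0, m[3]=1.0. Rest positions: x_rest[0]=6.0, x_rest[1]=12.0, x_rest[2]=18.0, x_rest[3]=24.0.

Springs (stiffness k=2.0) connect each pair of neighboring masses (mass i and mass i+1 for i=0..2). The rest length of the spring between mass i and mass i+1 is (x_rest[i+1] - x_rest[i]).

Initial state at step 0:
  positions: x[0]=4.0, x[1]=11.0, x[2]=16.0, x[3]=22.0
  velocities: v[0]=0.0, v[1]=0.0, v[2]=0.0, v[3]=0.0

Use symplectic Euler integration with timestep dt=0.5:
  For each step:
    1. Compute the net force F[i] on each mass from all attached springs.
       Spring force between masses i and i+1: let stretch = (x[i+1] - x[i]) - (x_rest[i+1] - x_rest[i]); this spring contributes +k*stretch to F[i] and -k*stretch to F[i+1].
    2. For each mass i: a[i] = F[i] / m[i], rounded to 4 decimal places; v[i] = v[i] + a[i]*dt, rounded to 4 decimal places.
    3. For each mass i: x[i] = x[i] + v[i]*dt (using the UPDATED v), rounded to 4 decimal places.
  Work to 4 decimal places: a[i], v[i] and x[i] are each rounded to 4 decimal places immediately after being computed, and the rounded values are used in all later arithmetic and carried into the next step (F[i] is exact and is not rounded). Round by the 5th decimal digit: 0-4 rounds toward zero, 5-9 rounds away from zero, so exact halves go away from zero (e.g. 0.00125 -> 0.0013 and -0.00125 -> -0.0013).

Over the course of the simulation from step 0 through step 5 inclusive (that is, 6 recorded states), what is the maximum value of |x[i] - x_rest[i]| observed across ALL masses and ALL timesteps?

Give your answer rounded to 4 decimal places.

Answer: 2.5000

Derivation:
Step 0: x=[4.0000 11.0000 16.0000 22.0000] v=[0.0000 0.0000 0.0000 0.0000]
Step 1: x=[4.5000 10.0000 16.5000 22.0000] v=[1.0000 -2.0000 1.0000 0.0000]
Step 2: x=[4.7500 9.5000 16.5000 22.2500] v=[0.5000 -1.0000 0.0000 0.5000]
Step 3: x=[4.3750 10.1250 15.8750 22.6250] v=[-0.7500 1.2500 -1.2500 0.7500]
Step 4: x=[3.8750 10.7500 15.7500 22.6250] v=[-1.0000 1.2500 -0.2500 0.0000]
Step 5: x=[3.8125 10.4375 16.5625 22.1875] v=[-0.1250 -0.6250 1.6250 -0.8750]
Max displacement = 2.5000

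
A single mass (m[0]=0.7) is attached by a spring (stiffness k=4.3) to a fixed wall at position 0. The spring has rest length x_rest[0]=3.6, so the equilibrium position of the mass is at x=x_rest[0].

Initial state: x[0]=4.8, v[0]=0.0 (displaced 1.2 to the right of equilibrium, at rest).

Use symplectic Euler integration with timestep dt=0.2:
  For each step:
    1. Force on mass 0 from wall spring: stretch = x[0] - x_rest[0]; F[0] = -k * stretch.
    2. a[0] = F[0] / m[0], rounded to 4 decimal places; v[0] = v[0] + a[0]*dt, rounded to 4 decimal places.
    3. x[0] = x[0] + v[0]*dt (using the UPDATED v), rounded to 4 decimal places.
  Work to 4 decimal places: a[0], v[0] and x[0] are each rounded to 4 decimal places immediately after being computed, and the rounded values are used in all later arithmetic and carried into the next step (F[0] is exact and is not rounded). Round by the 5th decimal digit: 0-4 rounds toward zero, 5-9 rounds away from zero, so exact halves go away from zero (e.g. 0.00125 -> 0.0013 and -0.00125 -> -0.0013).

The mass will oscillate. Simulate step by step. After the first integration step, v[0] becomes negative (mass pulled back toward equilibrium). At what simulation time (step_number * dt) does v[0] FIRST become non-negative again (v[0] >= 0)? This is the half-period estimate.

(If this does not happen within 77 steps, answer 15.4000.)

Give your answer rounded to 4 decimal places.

Step 0: x=[4.8000] v=[0.0000]
Step 1: x=[4.5051] v=[-1.4743]
Step 2: x=[3.9878] v=[-2.5863]
Step 3: x=[3.3753] v=[-3.0627]
Step 4: x=[2.8180] v=[-2.7866]
Step 5: x=[2.4528] v=[-1.8259]
Step 6: x=[2.3695] v=[-0.4165]
Step 7: x=[2.5886] v=[1.0953]
First v>=0 after going negative at step 7, time=1.4000

Answer: 1.4000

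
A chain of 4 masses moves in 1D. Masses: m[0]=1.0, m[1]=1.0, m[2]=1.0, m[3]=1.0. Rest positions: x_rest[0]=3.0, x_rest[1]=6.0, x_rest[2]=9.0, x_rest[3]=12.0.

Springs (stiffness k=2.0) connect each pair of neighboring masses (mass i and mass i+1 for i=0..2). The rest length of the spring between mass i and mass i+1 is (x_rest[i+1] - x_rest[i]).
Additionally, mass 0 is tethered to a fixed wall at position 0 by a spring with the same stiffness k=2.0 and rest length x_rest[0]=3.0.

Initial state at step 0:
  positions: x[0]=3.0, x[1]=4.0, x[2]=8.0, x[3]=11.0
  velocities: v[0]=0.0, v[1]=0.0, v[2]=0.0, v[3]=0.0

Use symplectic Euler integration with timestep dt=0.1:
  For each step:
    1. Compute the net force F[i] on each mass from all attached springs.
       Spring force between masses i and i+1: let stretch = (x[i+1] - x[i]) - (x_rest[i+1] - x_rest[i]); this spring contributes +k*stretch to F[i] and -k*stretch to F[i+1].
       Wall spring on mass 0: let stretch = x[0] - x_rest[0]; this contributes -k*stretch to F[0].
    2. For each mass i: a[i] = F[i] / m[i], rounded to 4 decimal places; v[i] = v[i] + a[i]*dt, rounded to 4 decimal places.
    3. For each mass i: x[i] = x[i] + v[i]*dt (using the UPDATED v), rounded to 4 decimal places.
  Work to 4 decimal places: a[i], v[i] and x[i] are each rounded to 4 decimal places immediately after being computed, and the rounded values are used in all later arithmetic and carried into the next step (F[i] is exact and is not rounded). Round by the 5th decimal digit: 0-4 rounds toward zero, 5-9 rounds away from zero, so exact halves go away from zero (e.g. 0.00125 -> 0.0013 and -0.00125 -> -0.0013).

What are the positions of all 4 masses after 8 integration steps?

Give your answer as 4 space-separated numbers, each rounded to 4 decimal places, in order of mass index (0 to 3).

Answer: 2.0687 5.5070 7.6318 10.9363

Derivation:
Step 0: x=[3.0000 4.0000 8.0000 11.0000] v=[0.0000 0.0000 0.0000 0.0000]
Step 1: x=[2.9600 4.0600 7.9800 11.0000] v=[-0.4000 0.6000 -0.2000 0.0000]
Step 2: x=[2.8828 4.1764 7.9420 10.9996] v=[-0.7720 1.1640 -0.3800 -0.0040]
Step 3: x=[2.7738 4.3422 7.8898 10.9981] v=[-1.0898 1.6584 -0.5216 -0.0155]
Step 4: x=[2.6407 4.5476 7.8289 10.9944] v=[-1.3309 2.0542 -0.6095 -0.0372]
Step 5: x=[2.4929 4.7805 7.7656 10.9874] v=[-1.4777 2.3291 -0.6327 -0.0703]
Step 6: x=[2.3410 5.0274 7.7071 10.9759] v=[-1.5188 2.4686 -0.5854 -0.1147]
Step 7: x=[2.1960 5.2741 7.6603 10.9591] v=[-1.4497 2.4673 -0.4676 -0.1685]
Step 8: x=[2.0687 5.5070 7.6318 10.9363] v=[-1.2733 2.3289 -0.2851 -0.2283]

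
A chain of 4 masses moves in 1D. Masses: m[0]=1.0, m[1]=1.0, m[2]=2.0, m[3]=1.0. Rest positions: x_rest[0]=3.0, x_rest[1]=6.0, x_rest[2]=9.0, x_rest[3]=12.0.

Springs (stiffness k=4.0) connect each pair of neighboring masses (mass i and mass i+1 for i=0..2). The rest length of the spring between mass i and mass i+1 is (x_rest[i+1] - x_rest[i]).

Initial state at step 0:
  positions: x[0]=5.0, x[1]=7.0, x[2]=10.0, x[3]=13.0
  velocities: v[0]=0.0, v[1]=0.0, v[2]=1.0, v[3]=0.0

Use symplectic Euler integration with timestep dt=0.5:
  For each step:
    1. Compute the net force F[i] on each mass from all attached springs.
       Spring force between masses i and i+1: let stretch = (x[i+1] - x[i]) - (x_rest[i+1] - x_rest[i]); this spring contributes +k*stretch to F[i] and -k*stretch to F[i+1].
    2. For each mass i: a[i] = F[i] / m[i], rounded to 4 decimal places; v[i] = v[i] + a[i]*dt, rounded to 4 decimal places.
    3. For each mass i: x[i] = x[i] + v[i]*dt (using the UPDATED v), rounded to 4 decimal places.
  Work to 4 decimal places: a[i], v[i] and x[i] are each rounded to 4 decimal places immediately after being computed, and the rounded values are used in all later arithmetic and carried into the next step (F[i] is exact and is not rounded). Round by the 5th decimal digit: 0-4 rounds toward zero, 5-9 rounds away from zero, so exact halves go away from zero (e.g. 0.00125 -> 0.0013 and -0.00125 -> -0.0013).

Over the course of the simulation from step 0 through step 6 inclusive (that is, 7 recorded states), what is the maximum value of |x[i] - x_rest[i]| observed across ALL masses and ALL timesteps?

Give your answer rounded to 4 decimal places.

Step 0: x=[5.0000 7.0000 10.0000 13.0000] v=[0.0000 0.0000 1.0000 0.0000]
Step 1: x=[4.0000 8.0000 10.5000 13.0000] v=[-2.0000 2.0000 1.0000 0.0000]
Step 2: x=[4.0000 7.5000 11.0000 13.5000] v=[0.0000 -1.0000 1.0000 1.0000]
Step 3: x=[4.5000 7.0000 11.0000 14.5000] v=[1.0000 -1.0000 0.0000 2.0000]
Step 4: x=[4.5000 8.0000 10.7500 15.0000] v=[0.0000 2.0000 -0.5000 1.0000]
Step 5: x=[5.0000 8.2500 11.2500 14.2500] v=[1.0000 0.5000 1.0000 -1.5000]
Step 6: x=[5.7500 8.2500 11.7500 13.5000] v=[1.5000 0.0000 1.0000 -1.5000]
Max displacement = 3.0000

Answer: 3.0000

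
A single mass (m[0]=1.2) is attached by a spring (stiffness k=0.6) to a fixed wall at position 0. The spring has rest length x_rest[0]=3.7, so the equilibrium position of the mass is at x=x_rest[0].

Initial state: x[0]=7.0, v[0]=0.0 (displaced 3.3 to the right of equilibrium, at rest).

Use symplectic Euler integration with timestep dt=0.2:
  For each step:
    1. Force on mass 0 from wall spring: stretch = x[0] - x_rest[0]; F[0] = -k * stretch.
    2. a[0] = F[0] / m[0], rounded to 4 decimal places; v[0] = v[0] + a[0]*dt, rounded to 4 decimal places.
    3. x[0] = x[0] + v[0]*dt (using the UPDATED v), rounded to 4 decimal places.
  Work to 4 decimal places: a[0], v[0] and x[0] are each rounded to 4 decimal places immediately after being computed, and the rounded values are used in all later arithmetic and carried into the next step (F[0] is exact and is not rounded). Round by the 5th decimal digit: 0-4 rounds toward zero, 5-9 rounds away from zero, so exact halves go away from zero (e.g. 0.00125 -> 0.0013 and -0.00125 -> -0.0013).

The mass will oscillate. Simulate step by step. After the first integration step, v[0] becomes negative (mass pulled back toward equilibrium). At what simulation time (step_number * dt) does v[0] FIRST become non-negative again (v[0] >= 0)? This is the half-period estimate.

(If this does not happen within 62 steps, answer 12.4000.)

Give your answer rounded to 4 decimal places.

Step 0: x=[7.0000] v=[0.0000]
Step 1: x=[6.9340] v=[-0.3300]
Step 2: x=[6.8033] v=[-0.6534]
Step 3: x=[6.6106] v=[-0.9637]
Step 4: x=[6.3596] v=[-1.2548]
Step 5: x=[6.0554] v=[-1.5208]
Step 6: x=[5.7041] v=[-1.7563]
Step 7: x=[5.3128] v=[-1.9567]
Step 8: x=[4.8892] v=[-2.1180]
Step 9: x=[4.4418] v=[-2.2369]
Step 10: x=[3.9796] v=[-2.3111]
Step 11: x=[3.5118] v=[-2.3391]
Step 12: x=[3.0477] v=[-2.3203]
Step 13: x=[2.5967] v=[-2.2551]
Step 14: x=[2.1677] v=[-2.1448]
Step 15: x=[1.7694] v=[-1.9916]
Step 16: x=[1.4097] v=[-1.7985]
Step 17: x=[1.0958] v=[-1.5695]
Step 18: x=[0.8340] v=[-1.3091]
Step 19: x=[0.6295] v=[-1.0225]
Step 20: x=[0.4864] v=[-0.7154]
Step 21: x=[0.4076] v=[-0.3940]
Step 22: x=[0.3946] v=[-0.0648]
Step 23: x=[0.4477] v=[0.2657]
First v>=0 after going negative at step 23, time=4.6000

Answer: 4.6000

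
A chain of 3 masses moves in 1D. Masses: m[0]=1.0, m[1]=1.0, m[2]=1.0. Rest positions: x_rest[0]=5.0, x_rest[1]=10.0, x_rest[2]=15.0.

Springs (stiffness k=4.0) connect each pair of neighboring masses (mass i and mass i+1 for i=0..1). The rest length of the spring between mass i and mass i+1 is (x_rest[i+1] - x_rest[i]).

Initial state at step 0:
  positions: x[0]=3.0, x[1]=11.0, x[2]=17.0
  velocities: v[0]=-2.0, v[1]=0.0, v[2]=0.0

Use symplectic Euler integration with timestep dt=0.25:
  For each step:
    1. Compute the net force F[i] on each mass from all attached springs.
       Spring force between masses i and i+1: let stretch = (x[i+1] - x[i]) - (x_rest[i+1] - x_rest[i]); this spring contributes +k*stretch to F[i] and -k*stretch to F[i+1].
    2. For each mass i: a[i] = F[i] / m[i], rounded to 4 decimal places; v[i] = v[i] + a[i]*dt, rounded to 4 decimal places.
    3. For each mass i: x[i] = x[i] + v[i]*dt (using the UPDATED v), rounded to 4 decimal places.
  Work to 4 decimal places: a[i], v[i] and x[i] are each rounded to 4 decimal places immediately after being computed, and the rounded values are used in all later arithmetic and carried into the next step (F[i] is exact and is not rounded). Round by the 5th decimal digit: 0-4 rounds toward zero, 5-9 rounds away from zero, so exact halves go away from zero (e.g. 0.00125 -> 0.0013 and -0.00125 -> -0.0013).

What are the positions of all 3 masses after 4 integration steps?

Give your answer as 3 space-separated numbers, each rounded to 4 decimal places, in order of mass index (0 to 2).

Answer: 5.8164 9.1094 14.0742

Derivation:
Step 0: x=[3.0000 11.0000 17.0000] v=[-2.0000 0.0000 0.0000]
Step 1: x=[3.2500 10.5000 16.7500] v=[1.0000 -2.0000 -1.0000]
Step 2: x=[4.0625 9.7500 16.1875] v=[3.2500 -3.0000 -2.2500]
Step 3: x=[5.0469 9.1875 15.2656] v=[3.9375 -2.2500 -3.6875]
Step 4: x=[5.8164 9.1094 14.0742] v=[3.0781 -0.3125 -4.7656]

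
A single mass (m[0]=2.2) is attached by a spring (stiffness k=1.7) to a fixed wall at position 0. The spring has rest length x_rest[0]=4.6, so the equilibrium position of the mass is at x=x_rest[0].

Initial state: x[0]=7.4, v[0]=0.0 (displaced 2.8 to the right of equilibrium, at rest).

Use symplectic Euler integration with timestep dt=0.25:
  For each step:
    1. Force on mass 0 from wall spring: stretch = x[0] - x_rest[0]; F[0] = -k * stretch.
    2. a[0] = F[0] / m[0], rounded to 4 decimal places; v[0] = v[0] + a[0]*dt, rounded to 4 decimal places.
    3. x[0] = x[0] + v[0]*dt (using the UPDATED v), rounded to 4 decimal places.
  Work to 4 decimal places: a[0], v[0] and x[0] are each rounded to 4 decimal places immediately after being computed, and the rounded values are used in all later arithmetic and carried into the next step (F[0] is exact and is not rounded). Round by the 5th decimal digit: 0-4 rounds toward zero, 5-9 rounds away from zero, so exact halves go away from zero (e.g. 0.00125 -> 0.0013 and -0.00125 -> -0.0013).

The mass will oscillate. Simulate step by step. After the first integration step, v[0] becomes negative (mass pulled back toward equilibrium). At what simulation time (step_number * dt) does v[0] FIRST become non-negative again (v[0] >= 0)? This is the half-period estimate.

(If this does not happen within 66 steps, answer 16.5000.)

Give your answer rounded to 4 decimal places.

Answer: 3.7500

Derivation:
Step 0: x=[7.4000] v=[0.0000]
Step 1: x=[7.2648] v=[-0.5409]
Step 2: x=[7.0009] v=[-1.0557]
Step 3: x=[6.6210] v=[-1.5195]
Step 4: x=[6.1435] v=[-1.9099]
Step 5: x=[5.5915] v=[-2.2081]
Step 6: x=[4.9916] v=[-2.3997]
Step 7: x=[4.3728] v=[-2.4754]
Step 8: x=[3.7649] v=[-2.4315]
Step 9: x=[3.1974] v=[-2.2702]
Step 10: x=[2.6976] v=[-1.9993]
Step 11: x=[2.2897] v=[-1.6318]
Step 12: x=[1.9933] v=[-1.1855]
Step 13: x=[1.8228] v=[-0.6819]
Step 14: x=[1.7865] v=[-0.1454]
Step 15: x=[1.8860] v=[0.3981]
First v>=0 after going negative at step 15, time=3.7500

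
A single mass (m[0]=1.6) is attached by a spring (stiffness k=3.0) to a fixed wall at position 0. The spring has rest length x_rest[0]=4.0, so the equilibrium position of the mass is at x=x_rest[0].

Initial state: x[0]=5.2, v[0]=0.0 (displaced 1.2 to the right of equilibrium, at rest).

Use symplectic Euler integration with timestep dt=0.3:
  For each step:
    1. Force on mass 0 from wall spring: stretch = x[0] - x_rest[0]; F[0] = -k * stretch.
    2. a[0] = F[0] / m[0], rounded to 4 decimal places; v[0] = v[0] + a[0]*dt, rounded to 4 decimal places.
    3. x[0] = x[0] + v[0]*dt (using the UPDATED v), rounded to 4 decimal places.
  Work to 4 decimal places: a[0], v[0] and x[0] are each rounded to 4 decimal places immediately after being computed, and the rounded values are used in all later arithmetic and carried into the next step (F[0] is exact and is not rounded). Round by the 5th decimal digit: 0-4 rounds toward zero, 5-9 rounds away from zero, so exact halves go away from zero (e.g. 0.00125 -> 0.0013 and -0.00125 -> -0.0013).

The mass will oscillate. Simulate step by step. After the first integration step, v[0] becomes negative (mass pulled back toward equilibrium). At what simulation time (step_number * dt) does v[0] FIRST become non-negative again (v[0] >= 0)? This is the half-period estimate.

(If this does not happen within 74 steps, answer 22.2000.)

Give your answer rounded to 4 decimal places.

Step 0: x=[5.2000] v=[0.0000]
Step 1: x=[4.9975] v=[-0.6750]
Step 2: x=[4.6267] v=[-1.2361]
Step 3: x=[4.1501] v=[-1.5886]
Step 4: x=[3.6482] v=[-1.6730]
Step 5: x=[3.2057] v=[-1.4751]
Step 6: x=[2.8972] v=[-1.0283]
Step 7: x=[2.7748] v=[-0.4080]
Step 8: x=[2.8592] v=[0.2812]
First v>=0 after going negative at step 8, time=2.4000

Answer: 2.4000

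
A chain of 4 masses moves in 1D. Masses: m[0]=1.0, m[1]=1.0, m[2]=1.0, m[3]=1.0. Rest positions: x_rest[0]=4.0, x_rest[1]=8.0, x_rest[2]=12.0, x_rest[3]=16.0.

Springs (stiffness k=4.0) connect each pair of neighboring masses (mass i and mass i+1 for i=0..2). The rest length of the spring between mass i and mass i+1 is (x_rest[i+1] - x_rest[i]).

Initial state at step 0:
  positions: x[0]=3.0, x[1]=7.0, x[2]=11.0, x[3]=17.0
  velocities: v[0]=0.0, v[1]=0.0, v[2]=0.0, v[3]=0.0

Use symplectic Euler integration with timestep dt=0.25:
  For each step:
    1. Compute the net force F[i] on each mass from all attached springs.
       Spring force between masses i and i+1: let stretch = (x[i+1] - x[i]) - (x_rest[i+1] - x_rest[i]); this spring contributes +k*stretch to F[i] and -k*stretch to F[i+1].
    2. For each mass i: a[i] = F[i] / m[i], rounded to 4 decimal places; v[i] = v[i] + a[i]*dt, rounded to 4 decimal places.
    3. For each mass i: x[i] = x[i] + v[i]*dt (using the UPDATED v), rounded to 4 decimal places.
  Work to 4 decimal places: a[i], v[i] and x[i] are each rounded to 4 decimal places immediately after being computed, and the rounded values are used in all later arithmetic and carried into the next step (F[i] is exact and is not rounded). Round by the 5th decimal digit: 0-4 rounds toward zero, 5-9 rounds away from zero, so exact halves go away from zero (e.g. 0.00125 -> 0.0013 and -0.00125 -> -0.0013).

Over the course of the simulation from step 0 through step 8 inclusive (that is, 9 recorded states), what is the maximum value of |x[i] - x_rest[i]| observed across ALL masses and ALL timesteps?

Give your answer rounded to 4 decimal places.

Step 0: x=[3.0000 7.0000 11.0000 17.0000] v=[0.0000 0.0000 0.0000 0.0000]
Step 1: x=[3.0000 7.0000 11.5000 16.5000] v=[0.0000 0.0000 2.0000 -2.0000]
Step 2: x=[3.0000 7.1250 12.1250 15.7500] v=[0.0000 0.5000 2.5000 -3.0000]
Step 3: x=[3.0313 7.4688 12.4063 15.0938] v=[0.1250 1.3750 1.1250 -2.6250]
Step 4: x=[3.1719 7.9376 12.1251 14.7657] v=[0.5625 1.8750 -1.1250 -1.3125]
Step 5: x=[3.5040 8.2618 11.4571 14.7774] v=[1.3282 1.2968 -2.6719 0.0469]
Step 6: x=[4.0255 8.1954 10.8204 14.9591] v=[2.0860 -0.2657 -2.5469 0.7266]
Step 7: x=[4.5895 7.7428 10.5621 15.1061] v=[2.2559 -1.8106 -1.0332 0.5879]
Step 8: x=[4.9418 7.2067 10.7350 15.1171] v=[1.4092 -2.1446 0.6915 0.0439]
Max displacement = 1.4379

Answer: 1.4379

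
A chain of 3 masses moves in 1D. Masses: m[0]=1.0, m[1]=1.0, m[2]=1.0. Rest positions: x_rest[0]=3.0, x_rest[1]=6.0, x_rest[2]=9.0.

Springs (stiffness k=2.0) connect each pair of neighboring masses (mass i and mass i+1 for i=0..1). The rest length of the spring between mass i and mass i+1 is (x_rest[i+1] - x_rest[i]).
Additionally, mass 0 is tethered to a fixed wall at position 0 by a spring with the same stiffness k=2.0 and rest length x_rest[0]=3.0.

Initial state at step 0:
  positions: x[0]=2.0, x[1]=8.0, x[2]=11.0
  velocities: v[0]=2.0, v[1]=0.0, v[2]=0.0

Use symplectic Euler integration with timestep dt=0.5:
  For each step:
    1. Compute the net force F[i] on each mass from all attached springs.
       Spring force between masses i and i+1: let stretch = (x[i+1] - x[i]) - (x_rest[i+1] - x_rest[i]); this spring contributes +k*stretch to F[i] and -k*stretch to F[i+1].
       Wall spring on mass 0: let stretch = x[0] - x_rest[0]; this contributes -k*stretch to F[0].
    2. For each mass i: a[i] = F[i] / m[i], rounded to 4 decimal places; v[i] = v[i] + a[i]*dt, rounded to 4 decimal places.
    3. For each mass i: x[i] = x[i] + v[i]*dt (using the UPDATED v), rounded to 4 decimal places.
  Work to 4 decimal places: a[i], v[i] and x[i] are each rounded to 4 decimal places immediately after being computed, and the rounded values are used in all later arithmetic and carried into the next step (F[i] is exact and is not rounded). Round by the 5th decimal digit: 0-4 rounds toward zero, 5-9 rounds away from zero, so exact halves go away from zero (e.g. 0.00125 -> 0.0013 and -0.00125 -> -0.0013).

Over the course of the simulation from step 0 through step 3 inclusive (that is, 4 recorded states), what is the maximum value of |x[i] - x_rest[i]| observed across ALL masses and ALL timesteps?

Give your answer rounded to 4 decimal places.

Answer: 3.2500

Derivation:
Step 0: x=[2.0000 8.0000 11.0000] v=[2.0000 0.0000 0.0000]
Step 1: x=[5.0000 6.5000 11.0000] v=[6.0000 -3.0000 0.0000]
Step 2: x=[6.2500 6.5000 10.2500] v=[2.5000 0.0000 -1.5000]
Step 3: x=[4.5000 8.2500 9.1250] v=[-3.5000 3.5000 -2.2500]
Max displacement = 3.2500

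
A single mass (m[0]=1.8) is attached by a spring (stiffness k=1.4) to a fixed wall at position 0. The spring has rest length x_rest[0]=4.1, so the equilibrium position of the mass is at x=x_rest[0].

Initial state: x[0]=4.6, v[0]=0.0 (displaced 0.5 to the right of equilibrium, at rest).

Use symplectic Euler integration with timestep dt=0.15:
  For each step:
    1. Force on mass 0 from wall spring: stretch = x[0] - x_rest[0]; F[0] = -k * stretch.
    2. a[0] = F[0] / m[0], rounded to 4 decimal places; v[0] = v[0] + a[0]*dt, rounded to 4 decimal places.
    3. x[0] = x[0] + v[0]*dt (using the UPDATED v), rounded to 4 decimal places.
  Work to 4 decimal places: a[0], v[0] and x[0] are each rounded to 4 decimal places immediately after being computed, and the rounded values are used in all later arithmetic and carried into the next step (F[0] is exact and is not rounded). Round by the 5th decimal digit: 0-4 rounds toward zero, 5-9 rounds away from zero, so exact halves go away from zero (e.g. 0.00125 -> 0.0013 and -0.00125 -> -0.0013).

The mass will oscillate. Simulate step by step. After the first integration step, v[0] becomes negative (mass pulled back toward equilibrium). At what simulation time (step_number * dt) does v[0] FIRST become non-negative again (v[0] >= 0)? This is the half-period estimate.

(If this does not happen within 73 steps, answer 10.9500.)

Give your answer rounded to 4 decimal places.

Step 0: x=[4.6000] v=[0.0000]
Step 1: x=[4.5913] v=[-0.0583]
Step 2: x=[4.5740] v=[-0.1156]
Step 3: x=[4.5484] v=[-0.1709]
Step 4: x=[4.5149] v=[-0.2232]
Step 5: x=[4.4742] v=[-0.2716]
Step 6: x=[4.4269] v=[-0.3153]
Step 7: x=[4.3739] v=[-0.3534]
Step 8: x=[4.3161] v=[-0.3854]
Step 9: x=[4.2545] v=[-0.4106]
Step 10: x=[4.1902] v=[-0.4286]
Step 11: x=[4.1243] v=[-0.4391]
Step 12: x=[4.0580] v=[-0.4419]
Step 13: x=[3.9925] v=[-0.4370]
Step 14: x=[3.9288] v=[-0.4245]
Step 15: x=[3.8681] v=[-0.4045]
Step 16: x=[3.8115] v=[-0.3774]
Step 17: x=[3.7599] v=[-0.3437]
Step 18: x=[3.7143] v=[-0.3040]
Step 19: x=[3.6755] v=[-0.2590]
Step 20: x=[3.6441] v=[-0.2095]
Step 21: x=[3.6207] v=[-0.1563]
Step 22: x=[3.6056] v=[-0.1004]
Step 23: x=[3.5992] v=[-0.0427]
Step 24: x=[3.6016] v=[0.0157]
First v>=0 after going negative at step 24, time=3.6000

Answer: 3.6000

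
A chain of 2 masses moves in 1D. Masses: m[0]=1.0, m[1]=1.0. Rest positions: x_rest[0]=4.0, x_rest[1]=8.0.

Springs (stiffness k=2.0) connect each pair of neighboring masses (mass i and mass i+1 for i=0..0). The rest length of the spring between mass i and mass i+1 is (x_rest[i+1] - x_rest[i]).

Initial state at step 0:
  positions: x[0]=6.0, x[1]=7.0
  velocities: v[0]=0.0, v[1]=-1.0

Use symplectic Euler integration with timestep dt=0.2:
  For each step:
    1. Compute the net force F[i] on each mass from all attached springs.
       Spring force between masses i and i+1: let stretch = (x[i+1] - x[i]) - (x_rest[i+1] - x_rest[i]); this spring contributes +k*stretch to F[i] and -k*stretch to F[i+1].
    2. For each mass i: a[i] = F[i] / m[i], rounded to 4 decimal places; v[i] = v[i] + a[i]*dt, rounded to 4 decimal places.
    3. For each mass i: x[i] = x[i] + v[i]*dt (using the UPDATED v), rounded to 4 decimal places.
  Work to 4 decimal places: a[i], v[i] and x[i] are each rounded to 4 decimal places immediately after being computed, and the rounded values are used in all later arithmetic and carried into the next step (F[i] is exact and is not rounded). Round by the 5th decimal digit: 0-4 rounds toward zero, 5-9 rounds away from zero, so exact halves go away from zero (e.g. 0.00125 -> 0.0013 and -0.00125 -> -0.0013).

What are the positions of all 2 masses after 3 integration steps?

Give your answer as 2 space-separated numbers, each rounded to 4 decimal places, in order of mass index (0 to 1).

Answer: 4.6844 7.7156

Derivation:
Step 0: x=[6.0000 7.0000] v=[0.0000 -1.0000]
Step 1: x=[5.7600 7.0400] v=[-1.2000 0.2000]
Step 2: x=[5.3024 7.2976] v=[-2.2880 1.2880]
Step 3: x=[4.6844 7.7156] v=[-3.0899 2.0899]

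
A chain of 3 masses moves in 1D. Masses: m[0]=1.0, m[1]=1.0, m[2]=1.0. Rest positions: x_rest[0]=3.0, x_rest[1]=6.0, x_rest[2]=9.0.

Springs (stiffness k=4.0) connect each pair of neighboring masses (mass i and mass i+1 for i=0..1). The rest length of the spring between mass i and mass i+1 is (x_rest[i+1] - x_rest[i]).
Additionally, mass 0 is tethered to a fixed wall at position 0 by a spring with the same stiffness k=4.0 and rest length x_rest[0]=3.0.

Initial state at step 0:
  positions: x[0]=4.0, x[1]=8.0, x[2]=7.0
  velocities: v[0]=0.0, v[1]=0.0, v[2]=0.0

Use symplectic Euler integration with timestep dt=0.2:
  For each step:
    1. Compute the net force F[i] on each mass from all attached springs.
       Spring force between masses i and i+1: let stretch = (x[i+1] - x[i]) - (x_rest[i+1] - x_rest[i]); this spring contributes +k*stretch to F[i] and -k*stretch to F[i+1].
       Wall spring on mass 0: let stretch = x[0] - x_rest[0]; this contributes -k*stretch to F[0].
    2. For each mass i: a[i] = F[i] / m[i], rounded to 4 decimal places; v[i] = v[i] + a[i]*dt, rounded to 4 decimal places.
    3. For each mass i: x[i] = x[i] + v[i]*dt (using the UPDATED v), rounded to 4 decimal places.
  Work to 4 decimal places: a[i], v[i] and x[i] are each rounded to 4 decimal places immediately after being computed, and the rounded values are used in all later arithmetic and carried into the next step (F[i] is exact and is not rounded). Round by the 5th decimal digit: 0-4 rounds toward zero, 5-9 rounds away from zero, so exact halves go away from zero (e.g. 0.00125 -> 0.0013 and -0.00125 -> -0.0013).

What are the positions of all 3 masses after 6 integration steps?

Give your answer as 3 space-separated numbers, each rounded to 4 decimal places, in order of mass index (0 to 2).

Step 0: x=[4.0000 8.0000 7.0000] v=[0.0000 0.0000 0.0000]
Step 1: x=[4.0000 7.2000 7.6400] v=[0.0000 -4.0000 3.2000]
Step 2: x=[3.8720 5.9584 8.6896] v=[-0.6400 -6.2080 5.2480]
Step 3: x=[3.4583 4.8200 9.7822] v=[-2.0685 -5.6922 5.4630]
Step 4: x=[2.7091 4.2576 10.5608] v=[-3.7458 -2.8118 3.8932]
Step 5: x=[1.7742 4.4560 10.8109] v=[-4.6743 0.9920 1.2506]
Step 6: x=[0.9846 5.2421 10.5242] v=[-3.9482 3.9305 -1.4333]

Answer: 0.9846 5.2421 10.5242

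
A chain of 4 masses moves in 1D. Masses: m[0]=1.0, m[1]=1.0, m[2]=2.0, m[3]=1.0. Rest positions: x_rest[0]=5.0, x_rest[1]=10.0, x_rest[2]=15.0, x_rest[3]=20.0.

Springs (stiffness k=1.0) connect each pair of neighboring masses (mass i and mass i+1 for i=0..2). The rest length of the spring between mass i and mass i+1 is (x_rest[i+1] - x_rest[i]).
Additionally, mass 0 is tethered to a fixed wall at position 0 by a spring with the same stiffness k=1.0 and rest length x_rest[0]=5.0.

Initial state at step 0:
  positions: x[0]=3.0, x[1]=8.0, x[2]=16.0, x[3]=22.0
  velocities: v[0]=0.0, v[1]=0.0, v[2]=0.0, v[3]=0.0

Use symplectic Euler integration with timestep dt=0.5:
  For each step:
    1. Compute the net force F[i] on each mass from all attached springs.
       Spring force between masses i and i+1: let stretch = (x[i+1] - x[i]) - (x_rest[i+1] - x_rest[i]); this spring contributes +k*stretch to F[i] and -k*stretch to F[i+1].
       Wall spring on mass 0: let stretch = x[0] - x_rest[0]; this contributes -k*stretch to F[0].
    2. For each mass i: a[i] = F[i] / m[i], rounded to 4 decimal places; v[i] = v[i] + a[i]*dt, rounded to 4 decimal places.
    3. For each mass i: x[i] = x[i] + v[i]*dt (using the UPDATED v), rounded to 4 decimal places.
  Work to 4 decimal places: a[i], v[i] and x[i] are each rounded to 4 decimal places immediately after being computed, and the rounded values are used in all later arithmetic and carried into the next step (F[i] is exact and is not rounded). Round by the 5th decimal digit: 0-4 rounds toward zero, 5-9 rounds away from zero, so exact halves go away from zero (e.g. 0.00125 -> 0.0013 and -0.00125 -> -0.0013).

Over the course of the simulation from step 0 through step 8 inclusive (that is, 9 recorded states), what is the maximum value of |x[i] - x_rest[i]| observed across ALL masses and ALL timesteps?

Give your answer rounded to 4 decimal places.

Step 0: x=[3.0000 8.0000 16.0000 22.0000] v=[0.0000 0.0000 0.0000 0.0000]
Step 1: x=[3.5000 8.7500 15.7500 21.7500] v=[1.0000 1.5000 -0.5000 -0.5000]
Step 2: x=[4.4375 9.9375 15.3750 21.2500] v=[1.8750 2.3750 -0.7500 -1.0000]
Step 3: x=[5.6407 11.1094 15.0547 20.5313] v=[2.4063 2.3438 -0.6406 -1.4375]
Step 4: x=[6.8009 11.9005 14.9258 19.6934] v=[2.3203 1.5821 -0.2578 -1.6758]
Step 5: x=[7.5358 12.1730 15.0147 18.9136] v=[1.4697 0.5450 0.1778 -1.5596]
Step 6: x=[7.5460 11.9966 15.2358 18.4091] v=[0.0204 -0.3528 0.4421 -1.0091]
Step 7: x=[6.7824 11.5174 15.4486 18.3612] v=[-1.5273 -0.9585 0.4256 -0.0958]
Step 8: x=[5.5069 10.8372 15.5341 18.8352] v=[-2.5510 -1.3604 0.1710 0.9479]
Max displacement = 2.5460

Answer: 2.5460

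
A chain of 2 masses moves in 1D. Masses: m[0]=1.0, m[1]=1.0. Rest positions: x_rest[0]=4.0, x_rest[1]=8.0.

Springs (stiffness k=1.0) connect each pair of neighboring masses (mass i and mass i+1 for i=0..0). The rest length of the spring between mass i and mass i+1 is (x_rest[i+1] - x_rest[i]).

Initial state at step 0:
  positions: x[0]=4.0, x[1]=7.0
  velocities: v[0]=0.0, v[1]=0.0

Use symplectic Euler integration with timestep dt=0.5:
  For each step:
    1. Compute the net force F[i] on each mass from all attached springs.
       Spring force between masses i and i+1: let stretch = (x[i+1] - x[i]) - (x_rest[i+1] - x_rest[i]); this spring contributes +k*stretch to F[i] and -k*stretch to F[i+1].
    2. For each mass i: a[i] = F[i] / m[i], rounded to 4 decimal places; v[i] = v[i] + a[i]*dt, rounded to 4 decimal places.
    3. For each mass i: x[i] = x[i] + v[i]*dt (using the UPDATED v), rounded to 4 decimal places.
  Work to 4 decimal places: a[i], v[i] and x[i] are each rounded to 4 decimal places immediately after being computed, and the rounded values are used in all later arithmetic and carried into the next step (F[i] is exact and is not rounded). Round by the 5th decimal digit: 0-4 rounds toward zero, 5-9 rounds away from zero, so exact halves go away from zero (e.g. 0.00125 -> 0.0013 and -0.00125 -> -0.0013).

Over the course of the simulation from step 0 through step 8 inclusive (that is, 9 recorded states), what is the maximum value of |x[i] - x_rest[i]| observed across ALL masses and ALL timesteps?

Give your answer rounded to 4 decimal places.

Answer: 1.0312

Derivation:
Step 0: x=[4.0000 7.0000] v=[0.0000 0.0000]
Step 1: x=[3.7500 7.2500] v=[-0.5000 0.5000]
Step 2: x=[3.3750 7.6250] v=[-0.7500 0.7500]
Step 3: x=[3.0625 7.9375] v=[-0.6250 0.6250]
Step 4: x=[2.9688 8.0313] v=[-0.1875 0.1875]
Step 5: x=[3.1407 7.8594] v=[0.3438 -0.3438]
Step 6: x=[3.4923 7.5078] v=[0.7032 -0.7032]
Step 7: x=[3.8478 7.1523] v=[0.7110 -0.7110]
Step 8: x=[4.0295 6.9707] v=[0.3633 -0.3633]
Max displacement = 1.0312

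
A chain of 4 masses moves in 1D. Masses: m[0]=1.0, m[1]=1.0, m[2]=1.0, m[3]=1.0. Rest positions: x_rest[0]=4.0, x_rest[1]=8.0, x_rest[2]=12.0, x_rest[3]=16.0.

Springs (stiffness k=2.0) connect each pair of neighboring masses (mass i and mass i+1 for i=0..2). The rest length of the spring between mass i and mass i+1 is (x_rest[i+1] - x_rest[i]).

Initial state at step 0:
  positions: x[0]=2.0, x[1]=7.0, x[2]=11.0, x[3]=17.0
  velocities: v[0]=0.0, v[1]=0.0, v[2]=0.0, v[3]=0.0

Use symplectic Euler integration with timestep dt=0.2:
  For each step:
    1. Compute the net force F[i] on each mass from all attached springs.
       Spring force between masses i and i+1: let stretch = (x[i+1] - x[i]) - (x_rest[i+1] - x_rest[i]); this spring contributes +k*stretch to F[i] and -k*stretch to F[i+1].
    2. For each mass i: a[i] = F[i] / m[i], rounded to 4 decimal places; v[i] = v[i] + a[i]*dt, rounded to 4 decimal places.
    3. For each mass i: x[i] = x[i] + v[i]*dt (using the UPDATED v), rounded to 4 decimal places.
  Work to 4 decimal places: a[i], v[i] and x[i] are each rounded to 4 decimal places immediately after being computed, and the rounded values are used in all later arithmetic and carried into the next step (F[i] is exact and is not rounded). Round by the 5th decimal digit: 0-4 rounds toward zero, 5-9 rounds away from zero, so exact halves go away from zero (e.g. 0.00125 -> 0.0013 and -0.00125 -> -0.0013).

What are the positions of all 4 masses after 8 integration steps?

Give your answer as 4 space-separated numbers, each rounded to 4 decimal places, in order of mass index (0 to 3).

Answer: 3.4012 7.5202 11.4701 14.6086

Derivation:
Step 0: x=[2.0000 7.0000 11.0000 17.0000] v=[0.0000 0.0000 0.0000 0.0000]
Step 1: x=[2.0800 6.9200 11.1600 16.8400] v=[0.4000 -0.4000 0.8000 -0.8000]
Step 2: x=[2.2272 6.7920 11.4352 16.5456] v=[0.7360 -0.6400 1.3760 -1.4720]
Step 3: x=[2.4196 6.6703 11.7478 16.1624] v=[0.9619 -0.6086 1.5629 -1.9162]
Step 4: x=[2.6320 6.6147 12.0073 15.7460] v=[1.0622 -0.2779 1.2977 -2.0820]
Step 5: x=[2.8431 6.6719 12.1345 15.3505] v=[1.0553 0.2861 0.6361 -1.9775]
Step 6: x=[3.0405 6.8598 12.0820 15.0177] v=[0.9868 0.9396 -0.2625 -1.6639]
Step 7: x=[3.2234 7.1600 11.8466 14.7701] v=[0.9145 1.5008 -1.1771 -1.2382]
Step 8: x=[3.4012 7.5202 11.4701 14.6086] v=[0.8891 1.8008 -1.8823 -0.8076]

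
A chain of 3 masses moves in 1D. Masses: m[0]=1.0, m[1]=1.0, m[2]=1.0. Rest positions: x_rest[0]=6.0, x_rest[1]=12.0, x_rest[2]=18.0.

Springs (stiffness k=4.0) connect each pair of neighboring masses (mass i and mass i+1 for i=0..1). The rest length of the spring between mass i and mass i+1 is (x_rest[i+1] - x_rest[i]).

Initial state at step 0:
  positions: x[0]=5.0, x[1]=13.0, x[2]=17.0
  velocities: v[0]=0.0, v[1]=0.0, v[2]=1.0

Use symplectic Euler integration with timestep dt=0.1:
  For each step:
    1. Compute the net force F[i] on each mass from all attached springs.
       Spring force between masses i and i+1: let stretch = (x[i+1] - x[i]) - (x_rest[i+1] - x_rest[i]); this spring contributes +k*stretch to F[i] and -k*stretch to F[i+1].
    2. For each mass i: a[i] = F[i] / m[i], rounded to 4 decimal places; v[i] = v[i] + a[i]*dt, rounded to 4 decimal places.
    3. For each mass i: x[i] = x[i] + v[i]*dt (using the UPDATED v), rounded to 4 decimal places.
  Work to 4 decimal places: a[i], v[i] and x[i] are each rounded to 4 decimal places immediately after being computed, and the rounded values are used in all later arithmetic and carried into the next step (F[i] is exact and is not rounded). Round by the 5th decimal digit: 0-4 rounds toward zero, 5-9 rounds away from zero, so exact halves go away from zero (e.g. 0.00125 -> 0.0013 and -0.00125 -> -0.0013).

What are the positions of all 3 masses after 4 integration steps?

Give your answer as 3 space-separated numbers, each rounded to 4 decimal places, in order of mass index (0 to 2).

Answer: 5.6649 11.7093 18.0258

Derivation:
Step 0: x=[5.0000 13.0000 17.0000] v=[0.0000 0.0000 1.0000]
Step 1: x=[5.0800 12.8400 17.1800] v=[0.8000 -1.6000 1.8000]
Step 2: x=[5.2304 12.5432 17.4264] v=[1.5040 -2.9680 2.4640]
Step 3: x=[5.4333 12.1492 17.7175] v=[2.0291 -3.9398 2.9107]
Step 4: x=[5.6649 11.7093 18.0258] v=[2.3155 -4.3988 3.0834]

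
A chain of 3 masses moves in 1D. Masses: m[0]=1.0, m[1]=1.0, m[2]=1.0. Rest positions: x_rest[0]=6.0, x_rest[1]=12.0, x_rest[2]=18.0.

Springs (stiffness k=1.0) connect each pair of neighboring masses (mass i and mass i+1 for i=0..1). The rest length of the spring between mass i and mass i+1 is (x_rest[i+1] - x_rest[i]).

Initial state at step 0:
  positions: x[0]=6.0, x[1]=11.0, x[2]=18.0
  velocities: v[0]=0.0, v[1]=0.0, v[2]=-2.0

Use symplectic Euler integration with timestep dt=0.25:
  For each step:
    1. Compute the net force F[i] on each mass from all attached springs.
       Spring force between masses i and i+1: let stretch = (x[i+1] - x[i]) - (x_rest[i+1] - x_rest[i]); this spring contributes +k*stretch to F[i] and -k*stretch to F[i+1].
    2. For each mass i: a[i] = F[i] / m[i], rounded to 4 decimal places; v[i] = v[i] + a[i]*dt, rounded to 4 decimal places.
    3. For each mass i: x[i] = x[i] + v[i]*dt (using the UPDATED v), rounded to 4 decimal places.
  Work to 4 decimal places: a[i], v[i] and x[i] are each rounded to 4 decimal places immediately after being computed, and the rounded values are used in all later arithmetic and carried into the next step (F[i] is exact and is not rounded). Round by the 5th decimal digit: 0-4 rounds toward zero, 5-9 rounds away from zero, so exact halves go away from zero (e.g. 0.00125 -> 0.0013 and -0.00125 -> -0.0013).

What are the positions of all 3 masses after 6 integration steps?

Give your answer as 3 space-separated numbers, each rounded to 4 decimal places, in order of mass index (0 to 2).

Answer: 5.2482 11.5150 15.2369

Derivation:
Step 0: x=[6.0000 11.0000 18.0000] v=[0.0000 0.0000 -2.0000]
Step 1: x=[5.9375 11.1250 17.4375] v=[-0.2500 0.5000 -2.2500]
Step 2: x=[5.8242 11.3203 16.8555] v=[-0.4531 0.7813 -2.3281]
Step 3: x=[5.6794 11.5181 16.3025] v=[-0.5791 0.7911 -2.2119]
Step 4: x=[5.5246 11.6500 15.8255] v=[-0.6194 0.5275 -1.9080]
Step 5: x=[5.3776 11.6600 15.4625] v=[-0.5881 0.0400 -1.4519]
Step 6: x=[5.2482 11.5150 15.2369] v=[-0.5175 -0.5800 -0.9025]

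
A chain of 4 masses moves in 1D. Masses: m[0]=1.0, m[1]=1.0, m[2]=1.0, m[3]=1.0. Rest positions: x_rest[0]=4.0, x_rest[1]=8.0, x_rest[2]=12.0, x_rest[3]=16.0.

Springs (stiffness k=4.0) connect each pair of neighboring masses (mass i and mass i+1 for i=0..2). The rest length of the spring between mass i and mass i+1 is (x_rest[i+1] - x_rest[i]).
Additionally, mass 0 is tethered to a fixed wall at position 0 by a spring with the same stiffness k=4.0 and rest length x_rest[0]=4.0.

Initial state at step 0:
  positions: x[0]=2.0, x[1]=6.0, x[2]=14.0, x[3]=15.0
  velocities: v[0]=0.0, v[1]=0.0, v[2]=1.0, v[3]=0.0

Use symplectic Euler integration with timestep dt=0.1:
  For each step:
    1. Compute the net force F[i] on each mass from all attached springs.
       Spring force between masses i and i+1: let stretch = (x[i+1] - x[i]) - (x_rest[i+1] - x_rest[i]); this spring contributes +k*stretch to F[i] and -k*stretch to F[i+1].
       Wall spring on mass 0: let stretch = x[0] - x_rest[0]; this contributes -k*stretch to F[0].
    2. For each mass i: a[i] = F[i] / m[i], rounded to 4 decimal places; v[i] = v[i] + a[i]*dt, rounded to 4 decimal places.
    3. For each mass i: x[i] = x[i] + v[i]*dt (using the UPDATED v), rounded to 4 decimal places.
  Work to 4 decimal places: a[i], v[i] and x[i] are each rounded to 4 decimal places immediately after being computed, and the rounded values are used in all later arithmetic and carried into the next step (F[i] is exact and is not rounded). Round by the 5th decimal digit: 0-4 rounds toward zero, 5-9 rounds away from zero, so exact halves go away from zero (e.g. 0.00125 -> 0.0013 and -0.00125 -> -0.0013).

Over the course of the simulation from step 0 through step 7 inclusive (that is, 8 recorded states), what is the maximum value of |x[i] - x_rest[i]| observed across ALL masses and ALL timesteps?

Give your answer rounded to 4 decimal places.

Answer: 2.0373

Derivation:
Step 0: x=[2.0000 6.0000 14.0000 15.0000] v=[0.0000 0.0000 1.0000 0.0000]
Step 1: x=[2.0800 6.1600 13.8200 15.1200] v=[0.8000 1.6000 -1.8000 1.2000]
Step 2: x=[2.2400 6.4632 13.3856 15.3480] v=[1.6000 3.0320 -4.3440 2.2800]
Step 3: x=[2.4793 6.8744 12.7528 15.6575] v=[2.3933 4.1117 -6.3280 3.0950]
Step 4: x=[2.7953 7.3449 12.0011 16.0108] v=[3.1596 4.7050 -7.5175 3.5331]
Step 5: x=[3.1814 7.8197 11.2235 16.3637] v=[3.8613 4.7476 -7.7761 3.5292]
Step 6: x=[3.6258 8.2451 10.5154 16.6710] v=[4.4441 4.2538 -7.0815 3.0731]
Step 7: x=[4.1100 8.5765 9.9627 16.8921] v=[4.8415 3.3142 -5.5274 2.2109]
Max displacement = 2.0373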